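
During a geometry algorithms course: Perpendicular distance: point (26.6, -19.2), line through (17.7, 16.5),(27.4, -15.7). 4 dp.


|cross product| = 59.71
|line direction| = sqrt(1130.93) = 33.6293
Distance = 59.71/sqrt(1130.93) = 1.7755

1.7755


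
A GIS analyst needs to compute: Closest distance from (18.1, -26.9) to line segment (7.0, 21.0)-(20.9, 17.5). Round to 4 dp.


Project P onto AB: t = 1 (clamped to [0,1])
Closest point on segment: (20.9, 17.5)
Distance: 44.4882

44.4882


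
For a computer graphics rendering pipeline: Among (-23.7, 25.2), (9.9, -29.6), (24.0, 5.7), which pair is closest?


d(P0,P1) = 64.2806, d(P0,P2) = 51.5319, d(P1,P2) = 38.0118
Closest: P1 and P2

Closest pair: (9.9, -29.6) and (24.0, 5.7), distance = 38.0118


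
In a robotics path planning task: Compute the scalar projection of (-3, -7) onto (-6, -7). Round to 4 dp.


u.v = 67, |v| = sqrt(85) = 9.2195
Scalar projection = u.v / |v| = 67 / sqrt(85) = 7.2672

7.2672


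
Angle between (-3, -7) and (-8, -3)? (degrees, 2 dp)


u.v = 45, |u| = sqrt(58) = 7.6158, |v| = sqrt(73) = 8.544
cos(theta) = u.v/(|u||v|) = 45/sqrt(4234) = 0.691571
theta = acos(0.691571) = 46.25 degrees

46.25 degrees


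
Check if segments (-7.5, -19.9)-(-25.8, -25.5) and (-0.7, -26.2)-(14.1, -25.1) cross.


Cross products: d1=100.72, d2=37.97, d3=153.37, d4=216.12
d1*d2 < 0 and d3*d4 < 0? no

No, they don't intersect


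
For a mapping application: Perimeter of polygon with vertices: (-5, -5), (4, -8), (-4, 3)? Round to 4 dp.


Sides: (-5, -5)->(4, -8): sqrt(90) = 9.486833, (4, -8)->(-4, 3): sqrt(185) = 13.601471, (-4, 3)->(-5, -5): sqrt(65) = 8.062258
Sum = 31.150562
Perimeter = 31.1506

31.1506


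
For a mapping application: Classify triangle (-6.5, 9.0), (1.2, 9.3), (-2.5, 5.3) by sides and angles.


Side lengths squared: AB^2=59.38, BC^2=29.69, CA^2=29.69
Sorted: [29.69, 29.69, 59.38]
By sides: Isosceles, By angles: Right

Isosceles, Right


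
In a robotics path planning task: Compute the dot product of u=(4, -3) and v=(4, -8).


u . v = u_x*v_x + u_y*v_y = 4*4 + (-3)*(-8)
= 16 + 24 = 40

40


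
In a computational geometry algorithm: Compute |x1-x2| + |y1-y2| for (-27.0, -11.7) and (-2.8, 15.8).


|(-27)-(-2.8)| + |(-11.7)-15.8| = 24.2 + 27.5 = 51.7

51.7


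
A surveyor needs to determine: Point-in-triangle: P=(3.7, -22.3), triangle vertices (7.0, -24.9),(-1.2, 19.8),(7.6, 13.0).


Cross products: AB x AP = 126.19, BC x BP = -337.16, CA x CP = -126.63
All same sign? no

No, outside


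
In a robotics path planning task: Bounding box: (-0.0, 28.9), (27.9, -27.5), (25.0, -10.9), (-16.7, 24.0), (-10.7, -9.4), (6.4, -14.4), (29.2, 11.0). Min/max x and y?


x range: [-16.7, 29.2]
y range: [-27.5, 28.9]
Bounding box: (-16.7,-27.5) to (29.2,28.9)

(-16.7,-27.5) to (29.2,28.9)


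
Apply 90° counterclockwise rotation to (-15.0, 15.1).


90° CCW: (x,y) -> (-y, x)
(-15,15.1) -> (-15.1, -15)

(-15.1, -15)


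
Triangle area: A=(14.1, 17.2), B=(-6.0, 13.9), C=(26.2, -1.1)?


Area = |x_A(y_B-y_C) + x_B(y_C-y_A) + x_C(y_A-y_B)|/2
= |211.5 + 109.8 + 86.46|/2
= 407.76/2 = 203.88

203.88


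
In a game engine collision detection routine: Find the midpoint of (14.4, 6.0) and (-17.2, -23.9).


M = ((14.4+(-17.2))/2, (6+(-23.9))/2)
= (-1.4, -8.95)

(-1.4, -8.95)


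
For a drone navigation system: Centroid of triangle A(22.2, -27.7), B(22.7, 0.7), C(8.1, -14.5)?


Centroid = ((x_A+x_B+x_C)/3, (y_A+y_B+y_C)/3)
= ((22.2+22.7+8.1)/3, ((-27.7)+0.7+(-14.5))/3)
= (17.6667, -13.8333)

(17.6667, -13.8333)


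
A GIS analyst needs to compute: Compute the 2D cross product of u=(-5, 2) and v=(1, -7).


u x v = u_x*v_y - u_y*v_x = (-5)*(-7) - 2*1
= 35 - 2 = 33

33


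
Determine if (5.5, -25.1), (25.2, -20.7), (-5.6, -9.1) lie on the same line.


Cross product: (25.2-5.5)*((-9.1)-(-25.1)) - ((-20.7)-(-25.1))*((-5.6)-5.5)
= 364.04

No, not collinear


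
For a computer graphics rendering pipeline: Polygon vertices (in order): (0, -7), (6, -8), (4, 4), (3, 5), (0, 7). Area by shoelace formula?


Shoelace sum: (0*(-8) - 6*(-7)) + (6*4 - 4*(-8)) + (4*5 - 3*4) + (3*7 - 0*5) + (0*(-7) - 0*7)
= 127
Area = |127|/2 = 63.5

63.5


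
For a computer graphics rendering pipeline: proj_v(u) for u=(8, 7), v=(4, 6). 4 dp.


u.v = 74, |v| = sqrt(52) = 7.2111
Scalar projection = u.v / |v| = 74 / sqrt(52) = 10.262

10.262


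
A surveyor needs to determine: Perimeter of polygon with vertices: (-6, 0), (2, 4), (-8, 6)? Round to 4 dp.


Sides: (-6, 0)->(2, 4): sqrt(80) = 8.944272, (2, 4)->(-8, 6): sqrt(104) = 10.198039, (-8, 6)->(-6, 0): sqrt(40) = 6.324555
Sum = 25.466866
Perimeter = 25.4669

25.4669


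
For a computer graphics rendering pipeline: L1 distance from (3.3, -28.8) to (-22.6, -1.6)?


|3.3-(-22.6)| + |(-28.8)-(-1.6)| = 25.9 + 27.2 = 53.1

53.1


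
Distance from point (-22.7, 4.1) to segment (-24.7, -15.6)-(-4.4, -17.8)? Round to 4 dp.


Project P onto AB: t = 0 (clamped to [0,1])
Closest point on segment: (-24.7, -15.6)
Distance: 19.8013

19.8013


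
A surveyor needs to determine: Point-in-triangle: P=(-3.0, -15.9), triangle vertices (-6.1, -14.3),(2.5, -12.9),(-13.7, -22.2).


Cross products: AB x AP = -18.1, BC x BP = -2.55, CA x CP = -36.65
All same sign? yes

Yes, inside


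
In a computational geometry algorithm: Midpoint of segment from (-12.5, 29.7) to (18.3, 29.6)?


M = (((-12.5)+18.3)/2, (29.7+29.6)/2)
= (2.9, 29.65)

(2.9, 29.65)


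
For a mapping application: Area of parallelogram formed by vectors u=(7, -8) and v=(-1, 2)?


|u x v| = |7*2 - (-8)*(-1)|
= |14 - 8| = 6

6


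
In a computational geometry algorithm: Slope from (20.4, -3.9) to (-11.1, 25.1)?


slope = (y2-y1)/(x2-x1) = (25.1-(-3.9))/((-11.1)-20.4) = 29/(-31.5) = -0.9206

-0.9206


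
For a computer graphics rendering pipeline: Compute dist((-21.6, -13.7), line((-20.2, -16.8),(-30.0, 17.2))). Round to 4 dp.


|cross product| = 17.22
|line direction| = sqrt(1252.04) = 35.3842
Distance = 17.22/sqrt(1252.04) = 0.4867

0.4867


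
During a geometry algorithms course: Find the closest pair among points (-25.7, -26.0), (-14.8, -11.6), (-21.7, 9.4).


d(P0,P1) = 18.0602, d(P0,P2) = 35.6253, d(P1,P2) = 22.1045
Closest: P0 and P1

Closest pair: (-25.7, -26.0) and (-14.8, -11.6), distance = 18.0602


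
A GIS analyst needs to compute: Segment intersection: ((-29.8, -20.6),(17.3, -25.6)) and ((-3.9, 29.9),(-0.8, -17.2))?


Cross products: d1=-1376.44, d2=826.47, d3=2508.05, d4=305.14
d1*d2 < 0 and d3*d4 < 0? no

No, they don't intersect


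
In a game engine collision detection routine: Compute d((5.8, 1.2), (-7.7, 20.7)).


dx=-13.5, dy=19.5
d^2 = (-13.5)^2 + 19.5^2 = 562.5
d = sqrt(562.5) = 23.7171

23.7171


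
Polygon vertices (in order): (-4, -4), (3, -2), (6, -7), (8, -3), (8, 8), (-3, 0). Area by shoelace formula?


Shoelace sum: ((-4)*(-2) - 3*(-4)) + (3*(-7) - 6*(-2)) + (6*(-3) - 8*(-7)) + (8*8 - 8*(-3)) + (8*0 - (-3)*8) + ((-3)*(-4) - (-4)*0)
= 173
Area = |173|/2 = 86.5

86.5


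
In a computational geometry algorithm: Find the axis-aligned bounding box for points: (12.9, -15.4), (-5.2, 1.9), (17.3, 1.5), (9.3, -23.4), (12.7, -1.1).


x range: [-5.2, 17.3]
y range: [-23.4, 1.9]
Bounding box: (-5.2,-23.4) to (17.3,1.9)

(-5.2,-23.4) to (17.3,1.9)


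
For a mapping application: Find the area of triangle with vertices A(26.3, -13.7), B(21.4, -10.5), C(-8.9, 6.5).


Area = |x_A(y_B-y_C) + x_B(y_C-y_A) + x_C(y_A-y_B)|/2
= |(-447.1) + 432.28 + 28.48|/2
= 13.66/2 = 6.83

6.83


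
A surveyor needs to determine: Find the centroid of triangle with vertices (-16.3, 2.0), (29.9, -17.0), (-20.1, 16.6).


Centroid = ((x_A+x_B+x_C)/3, (y_A+y_B+y_C)/3)
= (((-16.3)+29.9+(-20.1))/3, (2+(-17)+16.6)/3)
= (-2.1667, 0.5333)

(-2.1667, 0.5333)


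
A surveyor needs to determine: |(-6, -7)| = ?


|u| = sqrt((-6)^2 + (-7)^2) = sqrt(85) = 9.2195

9.2195


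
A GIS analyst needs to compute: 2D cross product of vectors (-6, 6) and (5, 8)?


u x v = u_x*v_y - u_y*v_x = (-6)*8 - 6*5
= (-48) - 30 = -78

-78


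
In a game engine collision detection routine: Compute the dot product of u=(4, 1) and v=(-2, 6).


u . v = u_x*v_x + u_y*v_y = 4*(-2) + 1*6
= (-8) + 6 = -2

-2


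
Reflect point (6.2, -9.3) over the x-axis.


Reflection over x-axis: (x,y) -> (x,-y)
(6.2, -9.3) -> (6.2, 9.3)

(6.2, 9.3)


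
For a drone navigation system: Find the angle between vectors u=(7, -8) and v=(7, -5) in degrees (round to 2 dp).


u.v = 89, |u| = sqrt(113) = 10.6301, |v| = sqrt(74) = 8.6023
cos(theta) = u.v/(|u||v|) = 89/sqrt(8362) = 0.973274
theta = acos(0.973274) = 13.28 degrees

13.28 degrees


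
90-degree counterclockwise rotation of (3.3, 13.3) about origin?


90° CCW: (x,y) -> (-y, x)
(3.3,13.3) -> (-13.3, 3.3)

(-13.3, 3.3)


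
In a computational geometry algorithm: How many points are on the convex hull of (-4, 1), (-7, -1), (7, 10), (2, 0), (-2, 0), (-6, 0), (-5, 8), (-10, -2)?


Convex hull vertices (CCW): (-10, -2), (2, 0), (7, 10), (-5, 8)
Count = 4

4


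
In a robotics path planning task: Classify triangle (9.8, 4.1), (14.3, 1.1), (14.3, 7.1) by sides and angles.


Side lengths squared: AB^2=29.25, BC^2=36, CA^2=29.25
Sorted: [29.25, 29.25, 36]
By sides: Isosceles, By angles: Acute

Isosceles, Acute


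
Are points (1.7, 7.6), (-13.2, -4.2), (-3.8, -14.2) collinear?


Cross product: ((-13.2)-1.7)*((-14.2)-7.6) - ((-4.2)-7.6)*((-3.8)-1.7)
= 259.92

No, not collinear


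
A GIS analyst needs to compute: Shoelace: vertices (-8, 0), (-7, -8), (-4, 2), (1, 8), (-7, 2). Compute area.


Shoelace sum: ((-8)*(-8) - (-7)*0) + ((-7)*2 - (-4)*(-8)) + ((-4)*8 - 1*2) + (1*2 - (-7)*8) + ((-7)*0 - (-8)*2)
= 58
Area = |58|/2 = 29

29


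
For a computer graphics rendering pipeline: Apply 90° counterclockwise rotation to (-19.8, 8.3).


90° CCW: (x,y) -> (-y, x)
(-19.8,8.3) -> (-8.3, -19.8)

(-8.3, -19.8)


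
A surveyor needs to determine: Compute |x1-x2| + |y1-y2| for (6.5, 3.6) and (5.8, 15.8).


|6.5-5.8| + |3.6-15.8| = 0.7 + 12.2 = 12.9

12.9


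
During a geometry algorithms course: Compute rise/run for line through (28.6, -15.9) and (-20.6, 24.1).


slope = (y2-y1)/(x2-x1) = (24.1-(-15.9))/((-20.6)-28.6) = 40/(-49.2) = -0.813

-0.813


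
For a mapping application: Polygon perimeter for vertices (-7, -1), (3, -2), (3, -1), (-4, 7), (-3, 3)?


Sides: (-7, -1)->(3, -2): sqrt(101) = 10.049876, (3, -2)->(3, -1): sqrt(1) = 1, (3, -1)->(-4, 7): sqrt(113) = 10.630146, (-4, 7)->(-3, 3): sqrt(17) = 4.123106, (-3, 3)->(-7, -1): sqrt(32) = 5.656854
Sum = 31.459982
Perimeter = 31.46

31.46


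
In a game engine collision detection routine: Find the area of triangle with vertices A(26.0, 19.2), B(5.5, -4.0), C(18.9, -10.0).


Area = |x_A(y_B-y_C) + x_B(y_C-y_A) + x_C(y_A-y_B)|/2
= |156 + (-160.6) + 438.48|/2
= 433.88/2 = 216.94

216.94


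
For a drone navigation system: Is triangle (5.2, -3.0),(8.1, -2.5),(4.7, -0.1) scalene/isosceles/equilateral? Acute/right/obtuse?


Side lengths squared: AB^2=8.66, BC^2=17.32, CA^2=8.66
Sorted: [8.66, 8.66, 17.32]
By sides: Isosceles, By angles: Right

Isosceles, Right


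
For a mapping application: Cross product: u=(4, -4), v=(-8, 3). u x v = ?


u x v = u_x*v_y - u_y*v_x = 4*3 - (-4)*(-8)
= 12 - 32 = -20

-20


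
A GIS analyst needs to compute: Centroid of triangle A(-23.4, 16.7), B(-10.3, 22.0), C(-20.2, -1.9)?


Centroid = ((x_A+x_B+x_C)/3, (y_A+y_B+y_C)/3)
= (((-23.4)+(-10.3)+(-20.2))/3, (16.7+22+(-1.9))/3)
= (-17.9667, 12.2667)

(-17.9667, 12.2667)


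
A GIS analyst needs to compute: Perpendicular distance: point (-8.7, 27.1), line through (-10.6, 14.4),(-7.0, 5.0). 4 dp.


|cross product| = 63.58
|line direction| = sqrt(101.32) = 10.0658
Distance = 63.58/sqrt(101.32) = 6.3164

6.3164


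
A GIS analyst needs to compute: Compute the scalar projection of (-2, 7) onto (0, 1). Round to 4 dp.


u.v = 7, |v| = sqrt(1) = 1
Scalar projection = u.v / |v| = 7 / sqrt(1) = 7

7


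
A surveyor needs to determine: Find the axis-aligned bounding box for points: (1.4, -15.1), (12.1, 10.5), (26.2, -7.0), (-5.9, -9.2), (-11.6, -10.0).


x range: [-11.6, 26.2]
y range: [-15.1, 10.5]
Bounding box: (-11.6,-15.1) to (26.2,10.5)

(-11.6,-15.1) to (26.2,10.5)


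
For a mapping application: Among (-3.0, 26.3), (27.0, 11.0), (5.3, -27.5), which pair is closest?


d(P0,P1) = 33.6763, d(P0,P2) = 54.4365, d(P1,P2) = 44.1943
Closest: P0 and P1

Closest pair: (-3.0, 26.3) and (27.0, 11.0), distance = 33.6763


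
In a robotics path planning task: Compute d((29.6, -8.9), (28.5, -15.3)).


dx=-1.1, dy=-6.4
d^2 = (-1.1)^2 + (-6.4)^2 = 42.17
d = sqrt(42.17) = 6.4938

6.4938


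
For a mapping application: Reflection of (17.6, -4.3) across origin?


Reflection over origin: (x,y) -> (-x,-y)
(17.6, -4.3) -> (-17.6, 4.3)

(-17.6, 4.3)


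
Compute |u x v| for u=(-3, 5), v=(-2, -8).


|u x v| = |(-3)*(-8) - 5*(-2)|
= |24 - (-10)| = 34

34


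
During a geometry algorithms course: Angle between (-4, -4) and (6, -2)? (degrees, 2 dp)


u.v = -16, |u| = sqrt(32) = 5.6569, |v| = sqrt(40) = 6.3246
cos(theta) = u.v/(|u||v|) = -16/sqrt(1280) = -0.447214
theta = acos(-0.447214) = 116.57 degrees

116.57 degrees


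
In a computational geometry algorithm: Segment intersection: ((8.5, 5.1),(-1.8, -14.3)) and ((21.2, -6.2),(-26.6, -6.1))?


Cross products: d1=-538.87, d2=389.48, d3=362.77, d4=-565.58
d1*d2 < 0 and d3*d4 < 0? yes

Yes, they intersect


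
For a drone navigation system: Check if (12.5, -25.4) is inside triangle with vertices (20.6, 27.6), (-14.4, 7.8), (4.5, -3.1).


Cross products: AB x AP = 1694.62, BC x BP = -334.27, CA x CP = -604.63
All same sign? no

No, outside


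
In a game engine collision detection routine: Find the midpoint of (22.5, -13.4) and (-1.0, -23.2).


M = ((22.5+(-1))/2, ((-13.4)+(-23.2))/2)
= (10.75, -18.3)

(10.75, -18.3)


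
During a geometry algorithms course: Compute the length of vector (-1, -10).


|u| = sqrt((-1)^2 + (-10)^2) = sqrt(101) = 10.0499

10.0499


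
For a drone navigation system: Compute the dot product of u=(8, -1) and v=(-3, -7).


u . v = u_x*v_x + u_y*v_y = 8*(-3) + (-1)*(-7)
= (-24) + 7 = -17

-17


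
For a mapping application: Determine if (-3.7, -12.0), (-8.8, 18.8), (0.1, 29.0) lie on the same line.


Cross product: ((-8.8)-(-3.7))*(29-(-12)) - (18.8-(-12))*(0.1-(-3.7))
= -326.14

No, not collinear


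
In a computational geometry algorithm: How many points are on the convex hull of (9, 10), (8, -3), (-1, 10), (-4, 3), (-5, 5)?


Convex hull vertices (CCW): (-5, 5), (-4, 3), (8, -3), (9, 10), (-1, 10)
Count = 5

5


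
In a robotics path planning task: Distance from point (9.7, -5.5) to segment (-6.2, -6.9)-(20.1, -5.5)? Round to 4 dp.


Project P onto AB: t = 0.6057 (clamped to [0,1])
Closest point on segment: (9.7294, -6.052)
Distance: 0.5528

0.5528


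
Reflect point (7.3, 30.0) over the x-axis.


Reflection over x-axis: (x,y) -> (x,-y)
(7.3, 30) -> (7.3, -30)

(7.3, -30)


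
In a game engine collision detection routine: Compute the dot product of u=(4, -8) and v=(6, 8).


u . v = u_x*v_x + u_y*v_y = 4*6 + (-8)*8
= 24 + (-64) = -40

-40


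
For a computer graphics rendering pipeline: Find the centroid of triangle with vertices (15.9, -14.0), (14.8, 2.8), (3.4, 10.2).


Centroid = ((x_A+x_B+x_C)/3, (y_A+y_B+y_C)/3)
= ((15.9+14.8+3.4)/3, ((-14)+2.8+10.2)/3)
= (11.3667, -0.3333)

(11.3667, -0.3333)


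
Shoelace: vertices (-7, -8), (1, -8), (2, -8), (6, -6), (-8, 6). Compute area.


Shoelace sum: ((-7)*(-8) - 1*(-8)) + (1*(-8) - 2*(-8)) + (2*(-6) - 6*(-8)) + (6*6 - (-8)*(-6)) + ((-8)*(-8) - (-7)*6)
= 202
Area = |202|/2 = 101

101


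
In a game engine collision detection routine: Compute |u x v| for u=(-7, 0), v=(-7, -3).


|u x v| = |(-7)*(-3) - 0*(-7)|
= |21 - 0| = 21

21


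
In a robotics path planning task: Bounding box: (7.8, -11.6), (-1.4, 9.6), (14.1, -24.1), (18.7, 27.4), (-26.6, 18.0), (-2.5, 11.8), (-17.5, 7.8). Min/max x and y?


x range: [-26.6, 18.7]
y range: [-24.1, 27.4]
Bounding box: (-26.6,-24.1) to (18.7,27.4)

(-26.6,-24.1) to (18.7,27.4)


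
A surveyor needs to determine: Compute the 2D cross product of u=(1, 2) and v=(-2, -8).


u x v = u_x*v_y - u_y*v_x = 1*(-8) - 2*(-2)
= (-8) - (-4) = -4

-4


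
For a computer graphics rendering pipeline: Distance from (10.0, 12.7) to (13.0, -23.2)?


dx=3, dy=-35.9
d^2 = 3^2 + (-35.9)^2 = 1297.81
d = sqrt(1297.81) = 36.0251

36.0251


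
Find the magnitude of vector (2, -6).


|u| = sqrt(2^2 + (-6)^2) = sqrt(40) = 6.3246

6.3246


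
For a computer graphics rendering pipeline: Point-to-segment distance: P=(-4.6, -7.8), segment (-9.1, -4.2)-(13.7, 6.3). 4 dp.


Project P onto AB: t = 0.1028 (clamped to [0,1])
Closest point on segment: (-6.7552, -3.1202)
Distance: 5.1523

5.1523


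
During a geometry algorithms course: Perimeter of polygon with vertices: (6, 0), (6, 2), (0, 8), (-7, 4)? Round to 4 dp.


Sides: (6, 0)->(6, 2): sqrt(4) = 2, (6, 2)->(0, 8): sqrt(72) = 8.485281, (0, 8)->(-7, 4): sqrt(65) = 8.062258, (-7, 4)->(6, 0): sqrt(185) = 13.601471
Sum = 32.14901
Perimeter = 32.149

32.149


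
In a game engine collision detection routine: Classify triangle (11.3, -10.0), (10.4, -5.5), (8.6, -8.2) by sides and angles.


Side lengths squared: AB^2=21.06, BC^2=10.53, CA^2=10.53
Sorted: [10.53, 10.53, 21.06]
By sides: Isosceles, By angles: Right

Isosceles, Right


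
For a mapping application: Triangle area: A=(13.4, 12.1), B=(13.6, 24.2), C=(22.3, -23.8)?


Area = |x_A(y_B-y_C) + x_B(y_C-y_A) + x_C(y_A-y_B)|/2
= |643.2 + (-488.24) + (-269.83)|/2
= 114.87/2 = 57.435

57.435


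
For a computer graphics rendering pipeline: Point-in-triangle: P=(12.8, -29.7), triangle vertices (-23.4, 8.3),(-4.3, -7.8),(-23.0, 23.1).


Cross products: AB x AP = -142.98, BC x BP = -118.86, CA x CP = 550.96
All same sign? no

No, outside


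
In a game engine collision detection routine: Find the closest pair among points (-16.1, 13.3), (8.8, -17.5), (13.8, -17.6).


d(P0,P1) = 39.6062, d(P0,P2) = 42.9979, d(P1,P2) = 5.001
Closest: P1 and P2

Closest pair: (8.8, -17.5) and (13.8, -17.6), distance = 5.001


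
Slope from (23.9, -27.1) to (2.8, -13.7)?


slope = (y2-y1)/(x2-x1) = ((-13.7)-(-27.1))/(2.8-23.9) = 13.4/(-21.1) = -0.6351

-0.6351


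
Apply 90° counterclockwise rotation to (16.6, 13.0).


90° CCW: (x,y) -> (-y, x)
(16.6,13) -> (-13, 16.6)

(-13, 16.6)


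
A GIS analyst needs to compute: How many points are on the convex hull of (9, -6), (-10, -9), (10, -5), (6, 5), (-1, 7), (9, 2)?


Convex hull vertices (CCW): (-10, -9), (9, -6), (10, -5), (9, 2), (6, 5), (-1, 7)
Count = 6

6


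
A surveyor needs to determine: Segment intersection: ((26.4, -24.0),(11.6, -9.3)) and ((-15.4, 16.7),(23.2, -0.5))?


Cross products: d1=-852.06, d2=-539.2, d3=12.1, d4=-300.76
d1*d2 < 0 and d3*d4 < 0? no

No, they don't intersect


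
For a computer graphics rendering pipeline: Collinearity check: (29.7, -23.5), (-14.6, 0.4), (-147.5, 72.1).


Cross product: ((-14.6)-29.7)*(72.1-(-23.5)) - (0.4-(-23.5))*((-147.5)-29.7)
= 0

Yes, collinear


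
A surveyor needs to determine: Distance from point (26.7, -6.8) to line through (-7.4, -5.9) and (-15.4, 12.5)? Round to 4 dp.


|cross product| = 620.24
|line direction| = sqrt(402.56) = 20.0639
Distance = 620.24/sqrt(402.56) = 30.9132

30.9132


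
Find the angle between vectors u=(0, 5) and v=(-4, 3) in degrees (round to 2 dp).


u.v = 15, |u| = sqrt(25) = 5, |v| = sqrt(25) = 5
cos(theta) = u.v/(|u||v|) = 15/sqrt(625) = 0.6
theta = acos(0.6) = 53.13 degrees

53.13 degrees


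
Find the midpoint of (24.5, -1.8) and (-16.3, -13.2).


M = ((24.5+(-16.3))/2, ((-1.8)+(-13.2))/2)
= (4.1, -7.5)

(4.1, -7.5)


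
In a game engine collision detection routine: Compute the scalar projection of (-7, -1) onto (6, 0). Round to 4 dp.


u.v = -42, |v| = sqrt(36) = 6
Scalar projection = u.v / |v| = -42 / sqrt(36) = -7

-7


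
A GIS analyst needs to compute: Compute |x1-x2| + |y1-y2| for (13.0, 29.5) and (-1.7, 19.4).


|13-(-1.7)| + |29.5-19.4| = 14.7 + 10.1 = 24.8

24.8


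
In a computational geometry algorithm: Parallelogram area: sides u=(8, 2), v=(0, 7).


|u x v| = |8*7 - 2*0|
= |56 - 0| = 56

56


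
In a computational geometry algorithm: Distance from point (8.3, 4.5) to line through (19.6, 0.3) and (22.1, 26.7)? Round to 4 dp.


|cross product| = 308.82
|line direction| = sqrt(703.21) = 26.5181
Distance = 308.82/sqrt(703.21) = 11.6456

11.6456


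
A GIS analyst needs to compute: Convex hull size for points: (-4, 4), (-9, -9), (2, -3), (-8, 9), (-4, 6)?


Convex hull vertices (CCW): (-9, -9), (2, -3), (-4, 6), (-8, 9)
Count = 4

4


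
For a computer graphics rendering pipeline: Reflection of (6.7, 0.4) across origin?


Reflection over origin: (x,y) -> (-x,-y)
(6.7, 0.4) -> (-6.7, -0.4)

(-6.7, -0.4)


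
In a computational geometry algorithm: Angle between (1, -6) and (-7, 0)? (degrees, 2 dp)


u.v = -7, |u| = sqrt(37) = 6.0828, |v| = sqrt(49) = 7
cos(theta) = u.v/(|u||v|) = -7/sqrt(1813) = -0.164399
theta = acos(-0.164399) = 99.46 degrees

99.46 degrees


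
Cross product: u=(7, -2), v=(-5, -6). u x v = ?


u x v = u_x*v_y - u_y*v_x = 7*(-6) - (-2)*(-5)
= (-42) - 10 = -52

-52


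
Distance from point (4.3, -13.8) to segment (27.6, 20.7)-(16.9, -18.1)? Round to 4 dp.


Project P onto AB: t = 0.9802 (clamped to [0,1])
Closest point on segment: (17.1115, -17.3331)
Distance: 13.2897

13.2897


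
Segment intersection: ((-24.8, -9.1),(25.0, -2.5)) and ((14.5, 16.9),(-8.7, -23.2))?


Cross products: d1=-972.73, d2=871.13, d3=1035.42, d4=-808.44
d1*d2 < 0 and d3*d4 < 0? yes

Yes, they intersect


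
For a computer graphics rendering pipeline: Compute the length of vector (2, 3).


|u| = sqrt(2^2 + 3^2) = sqrt(13) = 3.6056

3.6056


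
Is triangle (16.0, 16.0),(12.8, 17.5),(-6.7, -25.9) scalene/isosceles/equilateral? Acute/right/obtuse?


Side lengths squared: AB^2=12.49, BC^2=2263.81, CA^2=2270.9
Sorted: [12.49, 2263.81, 2270.9]
By sides: Scalene, By angles: Acute

Scalene, Acute


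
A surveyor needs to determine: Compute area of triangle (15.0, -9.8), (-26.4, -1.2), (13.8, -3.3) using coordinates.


Area = |x_A(y_B-y_C) + x_B(y_C-y_A) + x_C(y_A-y_B)|/2
= |31.5 + (-171.6) + (-118.68)|/2
= 258.78/2 = 129.39

129.39


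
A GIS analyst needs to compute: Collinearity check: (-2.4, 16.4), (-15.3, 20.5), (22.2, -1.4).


Cross product: ((-15.3)-(-2.4))*((-1.4)-16.4) - (20.5-16.4)*(22.2-(-2.4))
= 128.76

No, not collinear


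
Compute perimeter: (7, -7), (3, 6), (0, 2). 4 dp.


Sides: (7, -7)->(3, 6): sqrt(185) = 13.601471, (3, 6)->(0, 2): sqrt(25) = 5, (0, 2)->(7, -7): sqrt(130) = 11.401754
Sum = 30.003225
Perimeter = 30.0032

30.0032


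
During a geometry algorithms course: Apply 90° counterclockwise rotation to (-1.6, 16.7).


90° CCW: (x,y) -> (-y, x)
(-1.6,16.7) -> (-16.7, -1.6)

(-16.7, -1.6)


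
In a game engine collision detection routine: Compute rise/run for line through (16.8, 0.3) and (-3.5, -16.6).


slope = (y2-y1)/(x2-x1) = ((-16.6)-0.3)/((-3.5)-16.8) = (-16.9)/(-20.3) = 0.8325

0.8325


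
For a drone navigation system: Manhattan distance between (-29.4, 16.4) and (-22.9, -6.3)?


|(-29.4)-(-22.9)| + |16.4-(-6.3)| = 6.5 + 22.7 = 29.2

29.2


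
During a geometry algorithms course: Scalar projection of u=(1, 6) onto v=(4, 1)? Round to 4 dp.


u.v = 10, |v| = sqrt(17) = 4.1231
Scalar projection = u.v / |v| = 10 / sqrt(17) = 2.4254

2.4254


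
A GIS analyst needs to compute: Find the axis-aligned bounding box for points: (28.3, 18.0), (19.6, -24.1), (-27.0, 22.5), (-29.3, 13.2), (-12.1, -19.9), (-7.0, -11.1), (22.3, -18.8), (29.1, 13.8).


x range: [-29.3, 29.1]
y range: [-24.1, 22.5]
Bounding box: (-29.3,-24.1) to (29.1,22.5)

(-29.3,-24.1) to (29.1,22.5)


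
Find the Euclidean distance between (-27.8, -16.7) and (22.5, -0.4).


dx=50.3, dy=16.3
d^2 = 50.3^2 + 16.3^2 = 2795.78
d = sqrt(2795.78) = 52.8751

52.8751


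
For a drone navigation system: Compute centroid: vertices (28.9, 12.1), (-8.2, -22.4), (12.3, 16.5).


Centroid = ((x_A+x_B+x_C)/3, (y_A+y_B+y_C)/3)
= ((28.9+(-8.2)+12.3)/3, (12.1+(-22.4)+16.5)/3)
= (11, 2.0667)

(11, 2.0667)


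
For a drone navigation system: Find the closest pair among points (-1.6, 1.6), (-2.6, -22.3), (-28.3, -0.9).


d(P0,P1) = 23.9209, d(P0,P2) = 26.8168, d(P1,P2) = 33.4432
Closest: P0 and P1

Closest pair: (-1.6, 1.6) and (-2.6, -22.3), distance = 23.9209


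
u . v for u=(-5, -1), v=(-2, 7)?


u . v = u_x*v_x + u_y*v_y = (-5)*(-2) + (-1)*7
= 10 + (-7) = 3

3


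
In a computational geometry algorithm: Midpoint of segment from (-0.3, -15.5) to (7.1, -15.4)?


M = (((-0.3)+7.1)/2, ((-15.5)+(-15.4))/2)
= (3.4, -15.45)

(3.4, -15.45)


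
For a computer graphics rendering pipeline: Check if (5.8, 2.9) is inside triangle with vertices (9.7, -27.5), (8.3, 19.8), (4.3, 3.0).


Cross products: AB x AP = 141.91, BC x BP = 25.6, CA x CP = 45.21
All same sign? yes

Yes, inside


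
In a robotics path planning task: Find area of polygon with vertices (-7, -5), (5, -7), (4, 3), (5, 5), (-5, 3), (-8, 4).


Shoelace sum: ((-7)*(-7) - 5*(-5)) + (5*3 - 4*(-7)) + (4*5 - 5*3) + (5*3 - (-5)*5) + ((-5)*4 - (-8)*3) + ((-8)*(-5) - (-7)*4)
= 234
Area = |234|/2 = 117

117


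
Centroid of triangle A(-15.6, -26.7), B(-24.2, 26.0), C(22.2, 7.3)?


Centroid = ((x_A+x_B+x_C)/3, (y_A+y_B+y_C)/3)
= (((-15.6)+(-24.2)+22.2)/3, ((-26.7)+26+7.3)/3)
= (-5.8667, 2.2)

(-5.8667, 2.2)


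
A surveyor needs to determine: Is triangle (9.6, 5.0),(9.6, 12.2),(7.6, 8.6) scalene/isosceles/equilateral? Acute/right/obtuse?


Side lengths squared: AB^2=51.84, BC^2=16.96, CA^2=16.96
Sorted: [16.96, 16.96, 51.84]
By sides: Isosceles, By angles: Obtuse

Isosceles, Obtuse


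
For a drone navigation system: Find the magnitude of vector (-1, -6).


|u| = sqrt((-1)^2 + (-6)^2) = sqrt(37) = 6.0828

6.0828


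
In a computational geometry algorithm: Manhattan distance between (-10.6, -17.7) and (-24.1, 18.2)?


|(-10.6)-(-24.1)| + |(-17.7)-18.2| = 13.5 + 35.9 = 49.4

49.4


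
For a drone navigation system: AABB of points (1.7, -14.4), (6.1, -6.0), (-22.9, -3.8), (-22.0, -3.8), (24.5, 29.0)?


x range: [-22.9, 24.5]
y range: [-14.4, 29]
Bounding box: (-22.9,-14.4) to (24.5,29)

(-22.9,-14.4) to (24.5,29)


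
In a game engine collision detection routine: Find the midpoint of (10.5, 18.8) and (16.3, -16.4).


M = ((10.5+16.3)/2, (18.8+(-16.4))/2)
= (13.4, 1.2)

(13.4, 1.2)


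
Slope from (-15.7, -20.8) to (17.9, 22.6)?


slope = (y2-y1)/(x2-x1) = (22.6-(-20.8))/(17.9-(-15.7)) = 43.4/33.6 = 1.2917

1.2917


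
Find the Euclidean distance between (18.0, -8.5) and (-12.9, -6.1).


dx=-30.9, dy=2.4
d^2 = (-30.9)^2 + 2.4^2 = 960.57
d = sqrt(960.57) = 30.9931

30.9931


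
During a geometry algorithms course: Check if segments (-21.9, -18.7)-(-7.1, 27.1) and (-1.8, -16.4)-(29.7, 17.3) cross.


Cross products: d1=604.92, d2=1548.86, d3=-886.54, d4=-1830.48
d1*d2 < 0 and d3*d4 < 0? no

No, they don't intersect


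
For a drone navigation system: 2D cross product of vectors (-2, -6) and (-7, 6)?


u x v = u_x*v_y - u_y*v_x = (-2)*6 - (-6)*(-7)
= (-12) - 42 = -54

-54


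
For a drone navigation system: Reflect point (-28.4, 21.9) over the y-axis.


Reflection over y-axis: (x,y) -> (-x,y)
(-28.4, 21.9) -> (28.4, 21.9)

(28.4, 21.9)


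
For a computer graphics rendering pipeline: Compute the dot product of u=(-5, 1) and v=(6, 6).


u . v = u_x*v_x + u_y*v_y = (-5)*6 + 1*6
= (-30) + 6 = -24

-24


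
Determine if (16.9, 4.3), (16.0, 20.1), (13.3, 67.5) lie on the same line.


Cross product: (16-16.9)*(67.5-4.3) - (20.1-4.3)*(13.3-16.9)
= 0

Yes, collinear


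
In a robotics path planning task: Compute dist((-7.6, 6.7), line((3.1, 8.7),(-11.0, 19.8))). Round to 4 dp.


|cross product| = 146.97
|line direction| = sqrt(322.02) = 17.9449
Distance = 146.97/sqrt(322.02) = 8.1901

8.1901


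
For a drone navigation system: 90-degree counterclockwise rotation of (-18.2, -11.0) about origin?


90° CCW: (x,y) -> (-y, x)
(-18.2,-11) -> (11, -18.2)

(11, -18.2)


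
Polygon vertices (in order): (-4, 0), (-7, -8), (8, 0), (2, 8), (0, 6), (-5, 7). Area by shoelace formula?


Shoelace sum: ((-4)*(-8) - (-7)*0) + ((-7)*0 - 8*(-8)) + (8*8 - 2*0) + (2*6 - 0*8) + (0*7 - (-5)*6) + ((-5)*0 - (-4)*7)
= 230
Area = |230|/2 = 115

115


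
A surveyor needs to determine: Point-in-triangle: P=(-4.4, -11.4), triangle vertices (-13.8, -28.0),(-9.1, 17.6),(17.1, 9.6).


Cross products: AB x AP = -350.62, BC x BP = -722.2, CA x CP = -159.5
All same sign? yes

Yes, inside


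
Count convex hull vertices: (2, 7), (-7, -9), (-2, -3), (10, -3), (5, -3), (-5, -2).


Convex hull vertices (CCW): (-7, -9), (10, -3), (2, 7), (-5, -2)
Count = 4

4


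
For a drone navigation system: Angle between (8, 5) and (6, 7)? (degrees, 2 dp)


u.v = 83, |u| = sqrt(89) = 9.434, |v| = sqrt(85) = 9.2195
cos(theta) = u.v/(|u||v|) = 83/sqrt(7565) = 0.954275
theta = acos(0.954275) = 17.39 degrees

17.39 degrees


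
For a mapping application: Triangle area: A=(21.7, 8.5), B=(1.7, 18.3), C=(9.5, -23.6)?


Area = |x_A(y_B-y_C) + x_B(y_C-y_A) + x_C(y_A-y_B)|/2
= |909.23 + (-54.57) + (-93.1)|/2
= 761.56/2 = 380.78

380.78


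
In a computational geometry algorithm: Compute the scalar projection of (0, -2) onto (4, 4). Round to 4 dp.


u.v = -8, |v| = sqrt(32) = 5.6569
Scalar projection = u.v / |v| = -8 / sqrt(32) = -1.4142

-1.4142


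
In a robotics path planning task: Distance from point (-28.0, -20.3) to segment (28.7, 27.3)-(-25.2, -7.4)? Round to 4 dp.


Project P onto AB: t = 1 (clamped to [0,1])
Closest point on segment: (-25.2, -7.4)
Distance: 13.2004

13.2004


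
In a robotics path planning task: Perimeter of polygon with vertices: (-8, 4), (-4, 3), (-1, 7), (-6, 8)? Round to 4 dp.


Sides: (-8, 4)->(-4, 3): sqrt(17) = 4.123106, (-4, 3)->(-1, 7): sqrt(25) = 5, (-1, 7)->(-6, 8): sqrt(26) = 5.09902, (-6, 8)->(-8, 4): sqrt(20) = 4.472136
Sum = 18.694262
Perimeter = 18.6943

18.6943


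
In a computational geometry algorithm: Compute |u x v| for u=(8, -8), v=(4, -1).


|u x v| = |8*(-1) - (-8)*4|
= |(-8) - (-32)| = 24

24


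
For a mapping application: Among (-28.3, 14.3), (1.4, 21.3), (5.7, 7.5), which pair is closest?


d(P0,P1) = 30.5138, d(P0,P2) = 34.6733, d(P1,P2) = 14.4544
Closest: P1 and P2

Closest pair: (1.4, 21.3) and (5.7, 7.5), distance = 14.4544


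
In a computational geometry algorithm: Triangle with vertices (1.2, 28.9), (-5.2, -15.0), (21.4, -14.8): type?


Side lengths squared: AB^2=1968.17, BC^2=707.6, CA^2=2317.73
Sorted: [707.6, 1968.17, 2317.73]
By sides: Scalene, By angles: Acute

Scalene, Acute


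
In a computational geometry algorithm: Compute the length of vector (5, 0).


|u| = sqrt(5^2 + 0^2) = sqrt(25) = 5

5


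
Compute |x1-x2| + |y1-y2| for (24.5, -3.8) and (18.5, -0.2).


|24.5-18.5| + |(-3.8)-(-0.2)| = 6 + 3.6 = 9.6

9.6


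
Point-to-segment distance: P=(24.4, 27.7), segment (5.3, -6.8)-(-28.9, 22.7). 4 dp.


Project P onto AB: t = 0.1787 (clamped to [0,1])
Closest point on segment: (-0.8116, -1.5283)
Distance: 38.5995

38.5995


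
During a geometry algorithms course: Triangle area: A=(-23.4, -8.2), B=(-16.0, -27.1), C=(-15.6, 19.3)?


Area = |x_A(y_B-y_C) + x_B(y_C-y_A) + x_C(y_A-y_B)|/2
= |1085.76 + (-440) + (-294.84)|/2
= 350.92/2 = 175.46

175.46


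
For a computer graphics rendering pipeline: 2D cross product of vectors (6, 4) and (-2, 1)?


u x v = u_x*v_y - u_y*v_x = 6*1 - 4*(-2)
= 6 - (-8) = 14

14


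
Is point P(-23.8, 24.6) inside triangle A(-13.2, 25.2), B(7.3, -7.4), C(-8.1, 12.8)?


Cross products: AB x AP = -357.86, BC x BP = 135.42, CA x CP = 134.5
All same sign? no

No, outside


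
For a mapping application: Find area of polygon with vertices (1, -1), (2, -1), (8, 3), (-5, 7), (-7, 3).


Shoelace sum: (1*(-1) - 2*(-1)) + (2*3 - 8*(-1)) + (8*7 - (-5)*3) + ((-5)*3 - (-7)*7) + ((-7)*(-1) - 1*3)
= 124
Area = |124|/2 = 62

62


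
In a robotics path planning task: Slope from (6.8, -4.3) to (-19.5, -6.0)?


slope = (y2-y1)/(x2-x1) = ((-6)-(-4.3))/((-19.5)-6.8) = (-1.7)/(-26.3) = 0.0646

0.0646


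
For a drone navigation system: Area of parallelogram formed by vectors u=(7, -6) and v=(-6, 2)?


|u x v| = |7*2 - (-6)*(-6)|
= |14 - 36| = 22

22


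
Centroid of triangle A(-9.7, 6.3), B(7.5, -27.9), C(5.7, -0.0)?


Centroid = ((x_A+x_B+x_C)/3, (y_A+y_B+y_C)/3)
= (((-9.7)+7.5+5.7)/3, (6.3+(-27.9)+0)/3)
= (1.1667, -7.2)

(1.1667, -7.2)


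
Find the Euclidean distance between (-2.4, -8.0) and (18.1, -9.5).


dx=20.5, dy=-1.5
d^2 = 20.5^2 + (-1.5)^2 = 422.5
d = sqrt(422.5) = 20.5548

20.5548


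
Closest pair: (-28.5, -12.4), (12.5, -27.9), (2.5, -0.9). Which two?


d(P0,P1) = 43.8321, d(P0,P2) = 33.0643, d(P1,P2) = 28.7924
Closest: P1 and P2

Closest pair: (12.5, -27.9) and (2.5, -0.9), distance = 28.7924


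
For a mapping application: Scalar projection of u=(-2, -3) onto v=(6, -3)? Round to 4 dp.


u.v = -3, |v| = sqrt(45) = 6.7082
Scalar projection = u.v / |v| = -3 / sqrt(45) = -0.4472

-0.4472


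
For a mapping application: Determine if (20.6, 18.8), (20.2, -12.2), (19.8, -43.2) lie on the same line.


Cross product: (20.2-20.6)*((-43.2)-18.8) - ((-12.2)-18.8)*(19.8-20.6)
= 0

Yes, collinear


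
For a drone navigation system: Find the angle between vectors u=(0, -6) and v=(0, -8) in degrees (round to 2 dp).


u.v = 48, |u| = sqrt(36) = 6, |v| = sqrt(64) = 8
cos(theta) = u.v/(|u||v|) = 48/sqrt(2304) = 1
theta = acos(1) = 0 degrees

0 degrees


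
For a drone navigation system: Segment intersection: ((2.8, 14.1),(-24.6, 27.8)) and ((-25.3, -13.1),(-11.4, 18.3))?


Cross products: d1=-504.26, d2=546.53, d3=1130.25, d4=79.46
d1*d2 < 0 and d3*d4 < 0? no

No, they don't intersect


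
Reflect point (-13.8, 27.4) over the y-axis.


Reflection over y-axis: (x,y) -> (-x,y)
(-13.8, 27.4) -> (13.8, 27.4)

(13.8, 27.4)


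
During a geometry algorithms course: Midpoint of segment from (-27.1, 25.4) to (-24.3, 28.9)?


M = (((-27.1)+(-24.3))/2, (25.4+28.9)/2)
= (-25.7, 27.15)

(-25.7, 27.15)


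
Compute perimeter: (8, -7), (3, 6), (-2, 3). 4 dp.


Sides: (8, -7)->(3, 6): sqrt(194) = 13.928388, (3, 6)->(-2, 3): sqrt(34) = 5.830952, (-2, 3)->(8, -7): sqrt(200) = 14.142136
Sum = 33.901476
Perimeter = 33.9015

33.9015


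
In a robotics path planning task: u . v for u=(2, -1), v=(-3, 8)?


u . v = u_x*v_x + u_y*v_y = 2*(-3) + (-1)*8
= (-6) + (-8) = -14

-14


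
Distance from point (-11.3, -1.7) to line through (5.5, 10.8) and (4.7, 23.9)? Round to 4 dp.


|cross product| = 230.08
|line direction| = sqrt(172.25) = 13.1244
Distance = 230.08/sqrt(172.25) = 17.5307

17.5307


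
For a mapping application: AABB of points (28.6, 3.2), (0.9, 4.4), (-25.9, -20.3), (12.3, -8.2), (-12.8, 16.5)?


x range: [-25.9, 28.6]
y range: [-20.3, 16.5]
Bounding box: (-25.9,-20.3) to (28.6,16.5)

(-25.9,-20.3) to (28.6,16.5)


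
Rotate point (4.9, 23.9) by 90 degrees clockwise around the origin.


90° CW: (x,y) -> (y, -x)
(4.9,23.9) -> (23.9, -4.9)

(23.9, -4.9)


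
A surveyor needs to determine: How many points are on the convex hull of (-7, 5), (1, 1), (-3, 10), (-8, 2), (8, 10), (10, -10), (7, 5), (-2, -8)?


Convex hull vertices (CCW): (-8, 2), (-2, -8), (10, -10), (8, 10), (-3, 10), (-7, 5)
Count = 6

6


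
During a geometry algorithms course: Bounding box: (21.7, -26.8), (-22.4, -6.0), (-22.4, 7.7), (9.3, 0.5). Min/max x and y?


x range: [-22.4, 21.7]
y range: [-26.8, 7.7]
Bounding box: (-22.4,-26.8) to (21.7,7.7)

(-22.4,-26.8) to (21.7,7.7)


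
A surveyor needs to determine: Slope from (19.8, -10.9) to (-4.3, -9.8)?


slope = (y2-y1)/(x2-x1) = ((-9.8)-(-10.9))/((-4.3)-19.8) = 1.1/(-24.1) = -0.0456

-0.0456


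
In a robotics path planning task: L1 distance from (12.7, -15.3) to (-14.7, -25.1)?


|12.7-(-14.7)| + |(-15.3)-(-25.1)| = 27.4 + 9.8 = 37.2

37.2


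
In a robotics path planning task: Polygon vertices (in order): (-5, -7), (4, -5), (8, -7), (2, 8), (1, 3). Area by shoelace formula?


Shoelace sum: ((-5)*(-5) - 4*(-7)) + (4*(-7) - 8*(-5)) + (8*8 - 2*(-7)) + (2*3 - 1*8) + (1*(-7) - (-5)*3)
= 149
Area = |149|/2 = 74.5

74.5


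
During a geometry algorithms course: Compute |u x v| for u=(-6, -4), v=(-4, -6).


|u x v| = |(-6)*(-6) - (-4)*(-4)|
= |36 - 16| = 20

20


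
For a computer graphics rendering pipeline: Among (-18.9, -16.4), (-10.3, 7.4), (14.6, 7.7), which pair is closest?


d(P0,P1) = 25.3061, d(P0,P2) = 41.2681, d(P1,P2) = 24.9018
Closest: P1 and P2

Closest pair: (-10.3, 7.4) and (14.6, 7.7), distance = 24.9018


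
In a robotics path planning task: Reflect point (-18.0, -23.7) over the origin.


Reflection over origin: (x,y) -> (-x,-y)
(-18, -23.7) -> (18, 23.7)

(18, 23.7)


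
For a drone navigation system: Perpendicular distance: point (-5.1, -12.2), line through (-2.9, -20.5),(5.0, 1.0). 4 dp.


|cross product| = 112.87
|line direction| = sqrt(524.66) = 22.9055
Distance = 112.87/sqrt(524.66) = 4.9276

4.9276


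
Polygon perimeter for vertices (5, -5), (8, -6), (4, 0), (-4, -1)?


Sides: (5, -5)->(8, -6): sqrt(10) = 3.162278, (8, -6)->(4, 0): sqrt(52) = 7.211103, (4, 0)->(-4, -1): sqrt(65) = 8.062258, (-4, -1)->(5, -5): sqrt(97) = 9.848858
Sum = 28.284497
Perimeter = 28.2845

28.2845


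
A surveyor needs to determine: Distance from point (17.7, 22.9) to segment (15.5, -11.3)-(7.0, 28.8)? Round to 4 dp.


Project P onto AB: t = 0.8051 (clamped to [0,1])
Closest point on segment: (8.6569, 20.9831)
Distance: 9.244

9.244


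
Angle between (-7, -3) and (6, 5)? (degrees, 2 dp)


u.v = -57, |u| = sqrt(58) = 7.6158, |v| = sqrt(61) = 7.8102
cos(theta) = u.v/(|u||v|) = -57/sqrt(3538) = -0.958288
theta = acos(-0.958288) = 163.39 degrees

163.39 degrees


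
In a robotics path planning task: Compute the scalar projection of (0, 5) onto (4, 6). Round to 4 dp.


u.v = 30, |v| = sqrt(52) = 7.2111
Scalar projection = u.v / |v| = 30 / sqrt(52) = 4.1603

4.1603


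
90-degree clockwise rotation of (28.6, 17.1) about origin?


90° CW: (x,y) -> (y, -x)
(28.6,17.1) -> (17.1, -28.6)

(17.1, -28.6)


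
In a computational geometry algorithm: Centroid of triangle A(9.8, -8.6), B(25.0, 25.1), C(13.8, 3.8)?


Centroid = ((x_A+x_B+x_C)/3, (y_A+y_B+y_C)/3)
= ((9.8+25+13.8)/3, ((-8.6)+25.1+3.8)/3)
= (16.2, 6.7667)

(16.2, 6.7667)


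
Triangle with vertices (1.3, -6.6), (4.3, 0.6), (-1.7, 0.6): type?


Side lengths squared: AB^2=60.84, BC^2=36, CA^2=60.84
Sorted: [36, 60.84, 60.84]
By sides: Isosceles, By angles: Acute

Isosceles, Acute


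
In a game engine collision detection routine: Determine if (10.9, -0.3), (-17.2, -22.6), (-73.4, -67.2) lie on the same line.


Cross product: ((-17.2)-10.9)*((-67.2)-(-0.3)) - ((-22.6)-(-0.3))*((-73.4)-10.9)
= 0

Yes, collinear


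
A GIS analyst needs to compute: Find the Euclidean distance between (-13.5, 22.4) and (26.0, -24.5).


dx=39.5, dy=-46.9
d^2 = 39.5^2 + (-46.9)^2 = 3759.86
d = sqrt(3759.86) = 61.3177

61.3177
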